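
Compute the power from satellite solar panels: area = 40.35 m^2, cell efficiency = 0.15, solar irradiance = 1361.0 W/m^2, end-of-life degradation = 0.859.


P = area * eta * S * degradation
P = 40.35 * 0.15 * 1361.0 * 0.859
P = 7075.9717 W

7075.9717 W


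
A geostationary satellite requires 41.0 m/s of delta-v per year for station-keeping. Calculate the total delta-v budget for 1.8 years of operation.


dV = rate * years = 41.0 * 1.8
dV = 73.8000 m/s

73.8000 m/s


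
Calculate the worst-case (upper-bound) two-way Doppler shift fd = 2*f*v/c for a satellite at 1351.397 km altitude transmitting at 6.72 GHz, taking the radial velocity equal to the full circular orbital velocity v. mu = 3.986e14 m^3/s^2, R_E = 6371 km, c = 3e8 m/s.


r = 7.722397e+06 m
v = sqrt(mu/r) = 7184.4344 m/s (worst-case radial velocity)
f = 6.72 GHz = 6.72e+09 Hz
fd = 2*f*v/c = 2*6.72e+09*7184.4344/3.0e+08
fd = 321862.6621 Hz

321862.6621 Hz


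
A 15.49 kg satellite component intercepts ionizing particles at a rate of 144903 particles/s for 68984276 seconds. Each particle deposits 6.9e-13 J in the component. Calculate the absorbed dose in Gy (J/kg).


Total energy deposited = rate * time * E_per
  = 144903 * 68984276 * 6.9e-13 = 6.8973 J
Dose = E_total / mass = 6.8973 / 15.49
Dose = 0.4452718 Gy

0.4453 Gy


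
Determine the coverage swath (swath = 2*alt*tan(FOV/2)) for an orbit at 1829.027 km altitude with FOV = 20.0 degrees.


FOV = 20.0 deg = 0.3490659 rad
swath = 2 * alt * tan(FOV/2) = 2 * 1829.027 * tan(0.1745329)
swath = 2 * 1829.027 * 0.176327
swath = 645.0136 km

645.0136 km


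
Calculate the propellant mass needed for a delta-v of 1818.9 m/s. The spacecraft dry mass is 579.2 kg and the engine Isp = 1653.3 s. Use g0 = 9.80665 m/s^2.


ve = Isp * g0 = 1653.3 * 9.80665 = 16213.334445 m/s
mass ratio = exp(dv/ve) = exp(1818.9/16213.334445) = 1.11872029
m_prop = m_dry * (mr - 1) = 579.2 * (1.11872029 - 1)
m_prop = 68.7628 kg

68.7628 kg


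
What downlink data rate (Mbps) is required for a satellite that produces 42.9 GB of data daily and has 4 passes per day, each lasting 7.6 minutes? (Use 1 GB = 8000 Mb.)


total contact time = 4 * 7.6 * 60 = 1824.0000 s
data = 42.9 GB = 343200.0000 Mb
rate = 343200.0000 / 1824.0000 = 188.1579 Mbps

188.1579 Mbps


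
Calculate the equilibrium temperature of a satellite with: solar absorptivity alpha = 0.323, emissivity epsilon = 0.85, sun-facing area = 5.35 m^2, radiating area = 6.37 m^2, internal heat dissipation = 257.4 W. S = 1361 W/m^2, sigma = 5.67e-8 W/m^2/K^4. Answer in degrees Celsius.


Numerator = alpha*S*A_sun + Q_int = 0.323*1361*5.35 + 257.4 = 2609.2760 W
Denominator = eps*sigma*A_rad = 0.85*5.67e-8*6.37 = 3.0700215e-07 W/K^4
T^4 = 8.499211e+09 K^4
T = 303.6300 K = 30.4800 C

30.4800 degrees Celsius


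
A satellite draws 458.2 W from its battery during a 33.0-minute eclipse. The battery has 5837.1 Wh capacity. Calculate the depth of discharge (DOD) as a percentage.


E_used = P * t / 60 = 458.2 * 33.0 / 60 = 252.0100 Wh
DOD = E_used / E_total * 100 = 252.0100 / 5837.1 * 100
DOD = 4.3174 %

4.3174 %


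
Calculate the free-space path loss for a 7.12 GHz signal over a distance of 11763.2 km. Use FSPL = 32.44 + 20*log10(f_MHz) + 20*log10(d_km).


f = 7.12 GHz = 7120.0000 MHz
d = 11763.2 km
FSPL = 32.44 + 20*log10(7120.0000) + 20*log10(11763.2)
FSPL = 32.44 + 77.0496 + 81.4105
FSPL = 190.9001 dB

190.9001 dB


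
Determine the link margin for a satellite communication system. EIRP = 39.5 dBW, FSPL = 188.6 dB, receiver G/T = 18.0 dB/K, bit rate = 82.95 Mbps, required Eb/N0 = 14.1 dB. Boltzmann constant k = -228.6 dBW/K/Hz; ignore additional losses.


C/N0 = EIRP - FSPL + G/T - k = 39.5 - 188.6 + 18.0 - (-228.6)
C/N0 = 97.5000 dB-Hz
R_b = 82.95 Mbps = 8.295e+07 bps -> 10*log10(R_b) = 79.1882 dB-Hz
Eb/N0 = C/N0 - 10*log10(R_b) = 97.5000 - 79.1882 = 18.3118 dB
Margin = Eb/N0 - Eb/N0_req = 18.3118 - 14.1 = 4.2118 dB (link closes)

4.2118 dB


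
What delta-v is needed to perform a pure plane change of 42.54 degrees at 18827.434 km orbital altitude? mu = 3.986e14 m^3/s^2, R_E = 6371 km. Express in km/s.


r = 25198.4340 km = 2.5198434e+07 m
V = sqrt(mu/r) = 3977.2407 m/s
di = 42.54 deg = 0.7424631 rad
dV = 2*V*sin(di/2) = 2*3977.2407*sin(0.3712315)
dV = 2885.5943 m/s = 2.8856 km/s

2.8856 km/s


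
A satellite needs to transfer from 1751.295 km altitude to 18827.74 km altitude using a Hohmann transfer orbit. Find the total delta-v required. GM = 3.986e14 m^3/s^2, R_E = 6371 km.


r1 = 8122.2950 km = 8.122295e+06 m
r2 = 25198.7400 km = 2.519874e+07 m
dv1 = sqrt(mu/r1)*(sqrt(2*r2/(r1+r2)) - 1) = 1610.0392 m/s
dv2 = sqrt(mu/r2)*(1 - sqrt(2*r1/(r1+r2))) = 1200.2262 m/s
total dv = |dv1| + |dv2| = 1610.0392 + 1200.2262 = 2810.2654 m/s = 2.8103 km/s

2.8103 km/s


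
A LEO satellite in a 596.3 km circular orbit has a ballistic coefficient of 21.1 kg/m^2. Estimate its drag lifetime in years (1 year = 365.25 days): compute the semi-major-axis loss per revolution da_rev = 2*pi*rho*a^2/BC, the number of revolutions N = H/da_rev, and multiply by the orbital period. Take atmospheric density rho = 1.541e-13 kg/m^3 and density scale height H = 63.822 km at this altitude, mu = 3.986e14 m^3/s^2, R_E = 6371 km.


a = R_E + alt = 6967.3000 km = 6.9673e+06 m
da_rev = 2*pi*rho*a^2/BC = 2*pi*1.541e-13*(6.9673e+06)^2/21.1 = 2.227558 m per revolution
N = H/da_rev = 63822.0000 m / 2.227558 m = 28651.1023 revolutions
P = 2*pi*sqrt(a^3/mu) = 5787.7263 s
lifetime = N*P = 28651.1023 * 5787.7263 = 1.6582474e+08 s = 1919.2678 days
years = 1919.2678 / 365.25 = 5.2547 years

5.2547 years


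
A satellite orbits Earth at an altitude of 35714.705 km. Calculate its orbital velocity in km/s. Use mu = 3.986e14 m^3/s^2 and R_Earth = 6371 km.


r = R_E + alt = 6371.0 + 35714.705 = 42085.7050 km = 4.2085705e+07 m
v = sqrt(mu/r) = sqrt(3.986e14 / 4.2085705e+07) = 3077.5233 m/s = 3.0775 km/s

3.0775 km/s


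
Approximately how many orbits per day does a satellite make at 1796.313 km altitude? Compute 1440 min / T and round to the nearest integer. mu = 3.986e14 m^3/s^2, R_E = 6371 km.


r = 8.167313e+06 m
T = 2*pi*sqrt(r^3/mu) = 7345.6464 s = 122.4274 min
revs/day = 1440 / 122.4274 = 11.7621
Rounded: 12 revolutions per day

12 revolutions per day


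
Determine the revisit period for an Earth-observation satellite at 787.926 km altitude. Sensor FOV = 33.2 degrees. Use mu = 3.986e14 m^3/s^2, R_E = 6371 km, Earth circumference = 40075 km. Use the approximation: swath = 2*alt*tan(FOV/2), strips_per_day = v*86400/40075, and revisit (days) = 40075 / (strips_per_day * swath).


swath = 2*787.926*tan(0.2897247) = 469.7819 km
v = sqrt(mu/r) = 7461.8190 m/s = 7.4618 km/s
strips/day = v*86400/40075 = 7.4618*86400/40075 = 16.0874
coverage/day = strips * swath = 16.0874 * 469.7819 = 7557.5528 km
revisit = 40075 / 7557.5528 = 5.3026 days

5.3026 days


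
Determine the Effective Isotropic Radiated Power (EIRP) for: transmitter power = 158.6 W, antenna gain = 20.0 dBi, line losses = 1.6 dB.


Pt = 158.6 W = 22.0030 dBW
EIRP = Pt_dBW + Gt - losses = 22.0030 + 20.0 - 1.6 = 40.4030 dBW

40.4030 dBW


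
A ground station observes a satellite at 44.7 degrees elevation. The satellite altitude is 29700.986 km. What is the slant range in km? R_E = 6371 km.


h = 29700.986 km, el = 44.7 deg
d = -R_E*sin(el) + sqrt((R_E*sin(el))^2 + 2*R_E*h + h^2)
d = -6371.0000*sin(0.7801622) + sqrt((6371.0000*0.7033947)^2 + 2*6371.0000*29700.986 + 29700.986^2)
d = 31305.2736 km

31305.2736 km


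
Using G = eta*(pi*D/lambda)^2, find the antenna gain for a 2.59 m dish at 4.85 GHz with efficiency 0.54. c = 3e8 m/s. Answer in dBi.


lambda = c/f = 3e8 / 4.85e+09 = 0.06185567 m
G = eta*(pi*D/lambda)^2 = 0.54*(pi*2.59/0.06185567)^2
G = 9344.0252 (linear)
G = 10*log10(9344.0252) = 39.7053 dBi

39.7053 dBi


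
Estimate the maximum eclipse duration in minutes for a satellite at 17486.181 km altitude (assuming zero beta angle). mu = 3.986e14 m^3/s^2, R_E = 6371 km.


r = 23857.1810 km
T = 611.2075 min
Eclipse fraction = arcsin(R_E/r)/pi = arcsin(6371.0000/23857.1810)/pi
= arcsin(0.2670475)/pi = 0.08604805
Eclipse duration = 0.08604805 * 611.2075 = 52.5932 min

52.5932 minutes


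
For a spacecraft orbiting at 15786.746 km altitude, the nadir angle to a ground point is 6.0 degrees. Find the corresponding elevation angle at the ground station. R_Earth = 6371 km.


r = R_E + alt = 22157.7460 km
Law of sines in the satellite / Earth-center / ground-point triangle:
  sin(nadir)/R_E = sin(90 + el)/r  =>  cos(el) = (r/R_E)*sin(nadir)
cos(el) = (22157.7460 / 6371.0000) * sin(6.0 deg) = 0.3635403
el = arccos(0.3635403) = 68.6822 deg
(Earth-central angle = 90 - nadir - el = 15.3178 deg)

68.6822 degrees


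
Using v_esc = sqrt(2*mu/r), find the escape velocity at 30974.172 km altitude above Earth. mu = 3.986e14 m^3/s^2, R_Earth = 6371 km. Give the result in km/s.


r = 6371.0 + 30974.172 = 37345.1720 km = 3.7345172e+07 m
v_esc = sqrt(2*mu/r) = sqrt(2*3.986e14 / 3.7345172e+07)
v_esc = 4620.2600 m/s = 4.6203 km/s

4.6203 km/s


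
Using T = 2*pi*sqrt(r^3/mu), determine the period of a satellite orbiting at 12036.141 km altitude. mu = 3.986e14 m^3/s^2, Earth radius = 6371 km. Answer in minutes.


r = 18407.1410 km = 1.8407141e+07 m
T = 2*pi*sqrt(r^3/mu) = 2*pi*sqrt(6.2367598e+21 / 3.986e14)
T = 24853.6816 s = 414.2280 min

414.2280 minutes


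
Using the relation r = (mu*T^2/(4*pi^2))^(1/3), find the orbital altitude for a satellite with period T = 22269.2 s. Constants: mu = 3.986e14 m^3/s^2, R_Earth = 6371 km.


T = 22269.2 s
r = (mu*T^2/(4*pi^2))^(1/3) = (3.986e14 * 22269.2^2 / (4*pi^2))^(1/3)
r = 1.7107856e+07 m = 17107.8564 km
alt = r - R_E = 17107.8564 - 6371 = 10736.8564 km

10736.8564 km


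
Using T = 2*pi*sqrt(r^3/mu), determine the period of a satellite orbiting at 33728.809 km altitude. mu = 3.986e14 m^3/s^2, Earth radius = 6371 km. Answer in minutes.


r = 40099.8090 km = 4.0099809e+07 m
T = 2*pi*sqrt(r^3/mu) = 2*pi*sqrt(6.448028e+22 / 3.986e14)
T = 79914.3327 s = 1331.9055 min

1331.9055 minutes


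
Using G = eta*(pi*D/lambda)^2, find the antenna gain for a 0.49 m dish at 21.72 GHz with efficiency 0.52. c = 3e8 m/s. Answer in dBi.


lambda = c/f = 3e8 / 2.172e+10 = 0.01381215 m
G = eta*(pi*D/lambda)^2 = 0.52*(pi*0.49/0.01381215)^2
G = 6459.1055 (linear)
G = 10*log10(6459.1055) = 38.1017 dBi

38.1017 dBi


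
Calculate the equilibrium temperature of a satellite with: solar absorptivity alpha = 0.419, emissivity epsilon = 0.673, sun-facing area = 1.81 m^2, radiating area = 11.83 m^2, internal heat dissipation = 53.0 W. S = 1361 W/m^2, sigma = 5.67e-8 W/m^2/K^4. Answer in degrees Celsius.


Numerator = alpha*S*A_sun + Q_int = 0.419*1361*1.81 + 53.0 = 1085.1688 W
Denominator = eps*sigma*A_rad = 0.673*5.67e-8*11.83 = 4.5142215e-07 W/K^4
T^4 = 2.4038891e+09 K^4
T = 221.4260 K = -51.7240 C

-51.7240 degrees Celsius


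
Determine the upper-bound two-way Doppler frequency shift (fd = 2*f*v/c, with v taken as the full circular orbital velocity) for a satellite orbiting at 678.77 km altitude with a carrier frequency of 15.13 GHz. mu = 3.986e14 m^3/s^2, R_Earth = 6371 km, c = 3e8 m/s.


r = 7.04977e+06 m
v = sqrt(mu/r) = 7519.3651 m/s (worst-case radial velocity)
f = 15.13 GHz = 1.513e+10 Hz
fd = 2*f*v/c = 2*1.513e+10*7519.3651/3.0e+08
fd = 758453.2943 Hz

758453.2943 Hz


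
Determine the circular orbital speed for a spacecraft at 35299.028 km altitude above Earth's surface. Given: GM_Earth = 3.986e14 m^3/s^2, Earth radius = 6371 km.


r = R_E + alt = 6371.0 + 35299.028 = 41670.0280 km = 4.1670028e+07 m
v = sqrt(mu/r) = sqrt(3.986e14 / 4.1670028e+07) = 3092.8350 m/s = 3.0928 km/s

3.0928 km/s


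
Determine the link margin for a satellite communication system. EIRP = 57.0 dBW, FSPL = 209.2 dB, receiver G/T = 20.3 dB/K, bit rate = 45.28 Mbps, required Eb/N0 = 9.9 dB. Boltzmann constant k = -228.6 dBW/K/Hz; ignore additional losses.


C/N0 = EIRP - FSPL + G/T - k = 57.0 - 209.2 + 20.3 - (-228.6)
C/N0 = 96.7000 dB-Hz
R_b = 45.28 Mbps = 4.528e+07 bps -> 10*log10(R_b) = 76.5591 dB-Hz
Eb/N0 = C/N0 - 10*log10(R_b) = 96.7000 - 76.5591 = 20.1409 dB
Margin = Eb/N0 - Eb/N0_req = 20.1409 - 9.9 = 10.2409 dB (link closes)

10.2409 dB


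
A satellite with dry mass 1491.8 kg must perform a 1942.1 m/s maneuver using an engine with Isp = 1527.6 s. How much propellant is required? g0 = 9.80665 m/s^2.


ve = Isp * g0 = 1527.6 * 9.80665 = 14980.638540 m/s
mass ratio = exp(dv/ve) = exp(1942.1/14980.638540) = 1.13841924
m_prop = m_dry * (mr - 1) = 1491.8 * (1.13841924 - 1)
m_prop = 206.4938 kg

206.4938 kg


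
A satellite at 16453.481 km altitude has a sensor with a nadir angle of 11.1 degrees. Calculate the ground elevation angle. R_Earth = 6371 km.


r = R_E + alt = 22824.4810 km
Law of sines in the satellite / Earth-center / ground-point triangle:
  sin(nadir)/R_E = sin(90 + el)/r  =>  cos(el) = (r/R_E)*sin(nadir)
cos(el) = (22824.4810 / 6371.0000) * sin(11.1 deg) = 0.6897212
el = arccos(0.6897212) = 46.3920 deg
(Earth-central angle = 90 - nadir - el = 32.5080 deg)

46.3920 degrees


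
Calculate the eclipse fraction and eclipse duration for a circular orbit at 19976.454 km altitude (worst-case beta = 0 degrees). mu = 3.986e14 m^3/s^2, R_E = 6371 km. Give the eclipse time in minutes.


r = 26347.4540 km
T = 709.3621 min
Eclipse fraction = arcsin(R_E/r)/pi = arcsin(6371.0000/26347.4540)/pi
= arcsin(0.241807)/pi = 0.0777401
Eclipse duration = 0.0777401 * 709.3621 = 55.1459 min

55.1459 minutes


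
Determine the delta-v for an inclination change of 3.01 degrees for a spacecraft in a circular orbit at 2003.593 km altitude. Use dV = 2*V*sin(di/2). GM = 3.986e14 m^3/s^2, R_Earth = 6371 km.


r = 8374.5930 km = 8.374593e+06 m
V = sqrt(mu/r) = 6899.0103 m/s
di = 3.01 deg = 0.05253441 rad
dV = 2*V*sin(di/2) = 2*6899.0103*sin(0.02626721)
dV = 362.3938 m/s = 0.3623938 km/s

0.3624 km/s


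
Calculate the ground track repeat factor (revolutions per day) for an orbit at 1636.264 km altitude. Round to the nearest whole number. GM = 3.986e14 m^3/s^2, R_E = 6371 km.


r = 8.007264e+06 m
T = 2*pi*sqrt(r^3/mu) = 7130.7866 s = 118.8464 min
revs/day = 1440 / 118.8464 = 12.1165
Rounded: 12 revolutions per day

12 revolutions per day


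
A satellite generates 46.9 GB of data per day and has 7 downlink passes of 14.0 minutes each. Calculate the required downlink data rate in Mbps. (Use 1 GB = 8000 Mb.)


total contact time = 7 * 14.0 * 60 = 5880.0000 s
data = 46.9 GB = 375200.0000 Mb
rate = 375200.0000 / 5880.0000 = 63.8095 Mbps

63.8095 Mbps


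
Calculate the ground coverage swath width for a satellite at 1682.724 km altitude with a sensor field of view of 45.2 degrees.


FOV = 45.2 deg = 0.7888888 rad
swath = 2 * alt * tan(FOV/2) = 2 * 1682.724 * tan(0.3944444)
swath = 2 * 1682.724 * 0.4162598
swath = 1400.9008 km

1400.9008 km


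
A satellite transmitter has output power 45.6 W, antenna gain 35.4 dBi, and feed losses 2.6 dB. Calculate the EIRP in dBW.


Pt = 45.6 W = 16.5896 dBW
EIRP = Pt_dBW + Gt - losses = 16.5896 + 35.4 - 2.6 = 49.3896 dBW

49.3896 dBW


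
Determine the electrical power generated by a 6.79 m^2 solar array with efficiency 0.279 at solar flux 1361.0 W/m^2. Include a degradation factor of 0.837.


P = area * eta * S * degradation
P = 6.79 * 0.279 * 1361.0 * 0.837
P = 2158.0304 W

2158.0304 W


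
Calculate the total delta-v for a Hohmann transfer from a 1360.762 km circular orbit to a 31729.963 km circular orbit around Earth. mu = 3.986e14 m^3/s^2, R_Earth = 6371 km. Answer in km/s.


r1 = 7731.7620 km = 7.731762e+06 m
r2 = 38100.9630 km = 3.8100963e+07 m
dv1 = sqrt(mu/r1)*(sqrt(2*r2/(r1+r2)) - 1) = 2078.0750 m/s
dv2 = sqrt(mu/r2)*(1 - sqrt(2*r1/(r1+r2))) = 1355.7100 m/s
total dv = |dv1| + |dv2| = 2078.0750 + 1355.7100 = 3433.7850 m/s = 3.4338 km/s

3.4338 km/s


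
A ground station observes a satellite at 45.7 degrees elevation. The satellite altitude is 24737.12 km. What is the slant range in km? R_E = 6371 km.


h = 24737.12 km, el = 45.7 deg
d = -R_E*sin(el) + sqrt((R_E*sin(el))^2 + 2*R_E*h + h^2)
d = -6371.0000*sin(0.7976155) + sqrt((6371.0000*0.7156927)^2 + 2*6371.0000*24737.12 + 24737.12^2)
d = 26228.5686 km

26228.5686 km


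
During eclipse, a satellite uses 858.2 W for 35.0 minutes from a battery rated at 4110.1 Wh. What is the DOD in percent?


E_used = P * t / 60 = 858.2 * 35.0 / 60 = 500.6167 Wh
DOD = E_used / E_total * 100 = 500.6167 / 4110.1 * 100
DOD = 12.1802 %

12.1802 %


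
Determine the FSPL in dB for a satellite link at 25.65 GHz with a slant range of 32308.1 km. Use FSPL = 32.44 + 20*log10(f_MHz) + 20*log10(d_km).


f = 25.65 GHz = 25650.0000 MHz
d = 32308.1 km
FSPL = 32.44 + 20*log10(25650.0000) + 20*log10(32308.1)
FSPL = 32.44 + 88.1817 + 90.1862
FSPL = 210.8080 dB

210.8080 dB


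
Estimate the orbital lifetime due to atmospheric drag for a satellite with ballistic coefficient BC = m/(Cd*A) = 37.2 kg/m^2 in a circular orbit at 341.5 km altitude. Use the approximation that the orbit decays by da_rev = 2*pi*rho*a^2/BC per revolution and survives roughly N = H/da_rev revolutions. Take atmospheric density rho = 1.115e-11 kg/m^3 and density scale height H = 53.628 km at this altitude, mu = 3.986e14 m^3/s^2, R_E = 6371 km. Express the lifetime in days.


a = R_E + alt = 6712.5000 km = 6.7125e+06 m
da_rev = 2*pi*rho*a^2/BC = 2*pi*1.115e-11*(6.7125e+06)^2/37.2 = 84.855577 m per revolution
N = H/da_rev = 53628.0000 m / 84.855577 m = 631.9915 revolutions
P = 2*pi*sqrt(a^3/mu) = 5473.1540 s
lifetime = N*P = 631.9915 * 5473.1540 = 3.4589866e+06 s = 40.0346 days

40.0346 days


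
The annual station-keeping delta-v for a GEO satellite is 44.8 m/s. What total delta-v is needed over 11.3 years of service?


dV = rate * years = 44.8 * 11.3
dV = 506.2400 m/s

506.2400 m/s


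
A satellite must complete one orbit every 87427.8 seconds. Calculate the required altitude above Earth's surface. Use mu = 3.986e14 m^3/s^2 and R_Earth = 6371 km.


T = 87427.8 s
r = (mu*T^2/(4*pi^2))^(1/3) = (3.986e14 * 87427.8^2 / (4*pi^2))^(1/3)
r = 4.2575415e+07 m = 42575.4146 km
alt = r - R_E = 42575.4146 - 6371 = 36204.4146 km

36204.4146 km


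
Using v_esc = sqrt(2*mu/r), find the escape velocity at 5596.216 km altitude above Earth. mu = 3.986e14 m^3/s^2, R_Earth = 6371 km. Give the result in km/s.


r = 6371.0 + 5596.216 = 11967.2160 km = 1.1967216e+07 m
v_esc = sqrt(2*mu/r) = sqrt(2*3.986e14 / 1.1967216e+07)
v_esc = 8161.8213 m/s = 8.1618 km/s

8.1618 km/s


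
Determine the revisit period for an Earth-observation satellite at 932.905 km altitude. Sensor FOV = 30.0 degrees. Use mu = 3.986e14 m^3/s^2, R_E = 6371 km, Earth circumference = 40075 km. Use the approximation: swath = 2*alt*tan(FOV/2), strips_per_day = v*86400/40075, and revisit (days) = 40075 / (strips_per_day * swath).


swath = 2*932.905*tan(0.2617994) = 499.9423 km
v = sqrt(mu/r) = 7387.3911 m/s = 7.3874 km/s
strips/day = v*86400/40075 = 7.3874*86400/40075 = 15.9269
coverage/day = strips * swath = 15.9269 * 499.9423 = 7962.5316 km
revisit = 40075 / 7962.5316 = 5.0329 days

5.0329 days


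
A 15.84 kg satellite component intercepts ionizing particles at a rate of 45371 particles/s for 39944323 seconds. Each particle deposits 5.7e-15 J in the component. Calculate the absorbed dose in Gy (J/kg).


Total energy deposited = rate * time * E_per
  = 45371 * 39944323 * 5.7e-15 = 0.01033019 J
Dose = E_total / mass = 0.01033019 / 15.84
Dose = 6.521584e-04 Gy

6.5216e-04 Gy


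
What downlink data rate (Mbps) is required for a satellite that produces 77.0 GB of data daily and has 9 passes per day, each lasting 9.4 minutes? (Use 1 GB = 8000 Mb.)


total contact time = 9 * 9.4 * 60 = 5076.0000 s
data = 77.0 GB = 616000.0000 Mb
rate = 616000.0000 / 5076.0000 = 121.3554 Mbps

121.3554 Mbps


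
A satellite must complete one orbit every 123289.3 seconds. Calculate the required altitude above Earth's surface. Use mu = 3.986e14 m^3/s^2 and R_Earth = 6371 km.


T = 123289.3 s
r = (mu*T^2/(4*pi^2))^(1/3) = (3.986e14 * 123289.3^2 / (4*pi^2))^(1/3)
r = 5.3539722e+07 m = 53539.7218 km
alt = r - R_E = 53539.7218 - 6371 = 47168.7218 km

47168.7218 km


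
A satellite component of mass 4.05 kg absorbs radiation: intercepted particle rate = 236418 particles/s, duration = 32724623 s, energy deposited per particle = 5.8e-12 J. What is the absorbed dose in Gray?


Total energy deposited = rate * time * E_per
  = 236418 * 32724623 * 5.8e-12 = 44.8728 J
Dose = E_total / mass = 44.8728 / 4.05
Dose = 11.0797 Gy

11.0797 Gy


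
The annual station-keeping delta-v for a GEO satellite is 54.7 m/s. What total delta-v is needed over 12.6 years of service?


dV = rate * years = 54.7 * 12.6
dV = 689.2200 m/s

689.2200 m/s


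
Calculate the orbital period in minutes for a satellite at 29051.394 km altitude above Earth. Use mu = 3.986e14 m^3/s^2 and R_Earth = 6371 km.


r = 35422.3940 km = 3.5422394e+07 m
T = 2*pi*sqrt(r^3/mu) = 2*pi*sqrt(4.4446107e+22 / 3.986e14)
T = 66348.0381 s = 1105.8006 min

1105.8006 minutes


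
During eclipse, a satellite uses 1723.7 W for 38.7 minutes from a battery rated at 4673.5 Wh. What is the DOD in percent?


E_used = P * t / 60 = 1723.7 * 38.7 / 60 = 1111.7865 Wh
DOD = E_used / E_total * 100 = 1111.7865 / 4673.5 * 100
DOD = 23.7892 %

23.7892 %


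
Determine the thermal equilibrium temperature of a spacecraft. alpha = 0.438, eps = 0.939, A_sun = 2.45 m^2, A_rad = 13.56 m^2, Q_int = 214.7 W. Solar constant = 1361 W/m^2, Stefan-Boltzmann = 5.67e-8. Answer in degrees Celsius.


Numerator = alpha*S*A_sun + Q_int = 0.438*1361*2.45 + 214.7 = 1675.1891 W
Denominator = eps*sigma*A_rad = 0.939*5.67e-8*13.56 = 7.2195203e-07 W/K^4
T^4 = 2.3203607e+09 K^4
T = 219.4769 K = -53.6731 C

-53.6731 degrees Celsius


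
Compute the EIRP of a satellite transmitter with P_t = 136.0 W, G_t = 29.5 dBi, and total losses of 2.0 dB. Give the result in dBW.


Pt = 136.0 W = 21.3354 dBW
EIRP = Pt_dBW + Gt - losses = 21.3354 + 29.5 - 2.0 = 48.8354 dBW

48.8354 dBW


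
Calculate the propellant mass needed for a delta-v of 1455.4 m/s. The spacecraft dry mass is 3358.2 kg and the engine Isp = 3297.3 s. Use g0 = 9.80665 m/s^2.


ve = Isp * g0 = 3297.3 * 9.80665 = 32335.467045 m/s
mass ratio = exp(dv/ve) = exp(1455.4/32335.467045) = 1.04603769
m_prop = m_dry * (mr - 1) = 3358.2 * (1.04603769 - 1)
m_prop = 154.6038 kg

154.6038 kg


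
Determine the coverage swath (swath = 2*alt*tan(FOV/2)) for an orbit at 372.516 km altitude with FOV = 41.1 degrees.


FOV = 41.1 deg = 0.7173303 rad
swath = 2 * alt * tan(FOV/2) = 2 * 372.516 * tan(0.3586652)
swath = 2 * 372.516 * 0.3748797
swath = 279.2973 km

279.2973 km


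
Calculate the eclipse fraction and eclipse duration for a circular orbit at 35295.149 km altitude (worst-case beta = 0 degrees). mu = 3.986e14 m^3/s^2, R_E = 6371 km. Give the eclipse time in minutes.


r = 41666.1490 km
T = 1410.7011 min
Eclipse fraction = arcsin(R_E/r)/pi = arcsin(6371.0000/41666.1490)/pi
= arcsin(0.1529059)/pi = 0.04886314
Eclipse duration = 0.04886314 * 1410.7011 = 68.9313 min

68.9313 minutes


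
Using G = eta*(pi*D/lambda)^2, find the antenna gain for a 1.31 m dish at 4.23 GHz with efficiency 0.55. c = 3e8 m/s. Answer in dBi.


lambda = c/f = 3e8 / 4.23e+09 = 0.07092199 m
G = eta*(pi*D/lambda)^2 = 0.55*(pi*1.31/0.07092199)^2
G = 1852.0097 (linear)
G = 10*log10(1852.0097) = 32.6764 dBi

32.6764 dBi


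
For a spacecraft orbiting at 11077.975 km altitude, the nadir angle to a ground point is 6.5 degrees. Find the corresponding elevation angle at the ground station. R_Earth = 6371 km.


r = R_E + alt = 17448.9750 km
Law of sines in the satellite / Earth-center / ground-point triangle:
  sin(nadir)/R_E = sin(90 + el)/r  =>  cos(el) = (r/R_E)*sin(nadir)
cos(el) = (17448.9750 / 6371.0000) * sin(6.5 deg) = 0.3100424
el = arccos(0.3100424) = 71.9382 deg
(Earth-central angle = 90 - nadir - el = 11.5618 deg)

71.9382 degrees


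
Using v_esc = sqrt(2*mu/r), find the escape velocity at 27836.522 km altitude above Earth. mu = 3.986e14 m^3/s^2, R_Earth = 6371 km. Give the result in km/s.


r = 6371.0 + 27836.522 = 34207.5220 km = 3.4207522e+07 m
v_esc = sqrt(2*mu/r) = sqrt(2*3.986e14 / 3.4207522e+07)
v_esc = 4827.5062 m/s = 4.8275 km/s

4.8275 km/s


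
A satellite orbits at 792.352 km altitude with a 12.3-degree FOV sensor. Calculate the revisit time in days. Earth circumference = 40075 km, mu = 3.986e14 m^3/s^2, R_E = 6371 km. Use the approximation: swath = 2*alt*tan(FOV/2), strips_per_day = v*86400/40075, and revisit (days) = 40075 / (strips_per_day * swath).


swath = 2*792.352*tan(0.1073377) = 170.7548 km
v = sqrt(mu/r) = 7459.5134 m/s = 7.4595 km/s
strips/day = v*86400/40075 = 7.4595*86400/40075 = 16.0824
coverage/day = strips * swath = 16.0824 * 170.7548 = 2746.1467 km
revisit = 40075 / 2746.1467 = 14.5932 days

14.5932 days


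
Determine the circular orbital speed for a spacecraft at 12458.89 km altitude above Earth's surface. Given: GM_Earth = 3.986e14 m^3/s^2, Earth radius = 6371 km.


r = R_E + alt = 6371.0 + 12458.89 = 18829.8900 km = 1.882989e+07 m
v = sqrt(mu/r) = sqrt(3.986e14 / 1.882989e+07) = 4600.9208 m/s = 4.6009 km/s

4.6009 km/s


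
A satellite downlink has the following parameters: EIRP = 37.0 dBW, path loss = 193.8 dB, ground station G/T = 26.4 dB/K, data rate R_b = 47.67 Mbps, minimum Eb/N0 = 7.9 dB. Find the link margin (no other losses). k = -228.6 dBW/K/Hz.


C/N0 = EIRP - FSPL + G/T - k = 37.0 - 193.8 + 26.4 - (-228.6)
C/N0 = 98.2000 dB-Hz
R_b = 47.67 Mbps = 4.767e+07 bps -> 10*log10(R_b) = 76.7825 dB-Hz
Eb/N0 = C/N0 - 10*log10(R_b) = 98.2000 - 76.7825 = 21.4175 dB
Margin = Eb/N0 - Eb/N0_req = 21.4175 - 7.9 = 13.5175 dB (link closes)

13.5175 dB


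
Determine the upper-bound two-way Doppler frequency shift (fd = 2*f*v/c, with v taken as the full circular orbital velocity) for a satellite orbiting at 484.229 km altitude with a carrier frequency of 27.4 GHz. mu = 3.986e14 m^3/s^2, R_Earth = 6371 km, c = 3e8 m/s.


r = 6.855229e+06 m
v = sqrt(mu/r) = 7625.3128 m/s (worst-case radial velocity)
f = 27.4 GHz = 2.74e+10 Hz
fd = 2*f*v/c = 2*2.74e+10*7625.3128/3.0e+08
fd = 1.3928905e+06 Hz

1.3929e+06 Hz


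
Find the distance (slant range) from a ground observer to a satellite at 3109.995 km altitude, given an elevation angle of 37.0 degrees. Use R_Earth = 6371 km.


h = 3109.995 km, el = 37.0 deg
d = -R_E*sin(el) + sqrt((R_E*sin(el))^2 + 2*R_E*h + h^2)
d = -6371.0000*sin(0.6457718) + sqrt((6371.0000*0.601815)^2 + 2*6371.0000*3109.995 + 3109.995^2)
d = 4165.8637 km

4165.8637 km


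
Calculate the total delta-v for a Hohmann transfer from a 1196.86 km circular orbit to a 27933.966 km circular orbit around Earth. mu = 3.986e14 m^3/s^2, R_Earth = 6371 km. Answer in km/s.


r1 = 7567.8600 km = 7.56786e+06 m
r2 = 34304.9660 km = 3.4304966e+07 m
dv1 = sqrt(mu/r1)*(sqrt(2*r2/(r1+r2)) - 1) = 2032.4488 m/s
dv2 = sqrt(mu/r2)*(1 - sqrt(2*r1/(r1+r2))) = 1359.3163 m/s
total dv = |dv1| + |dv2| = 2032.4488 + 1359.3163 = 3391.7651 m/s = 3.3918 km/s

3.3918 km/s


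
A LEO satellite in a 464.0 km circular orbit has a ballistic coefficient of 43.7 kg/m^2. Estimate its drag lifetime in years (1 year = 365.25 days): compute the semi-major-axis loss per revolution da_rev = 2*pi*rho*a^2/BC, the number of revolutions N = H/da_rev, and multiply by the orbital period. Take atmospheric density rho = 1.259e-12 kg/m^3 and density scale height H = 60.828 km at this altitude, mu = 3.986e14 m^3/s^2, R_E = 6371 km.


a = R_E + alt = 6835.0000 km = 6.835e+06 m
da_rev = 2*pi*rho*a^2/BC = 2*pi*1.259e-12*(6.835e+06)^2/43.7 = 8.456705 m per revolution
N = H/da_rev = 60828.0000 m / 8.456705 m = 7192.8721 revolutions
P = 2*pi*sqrt(a^3/mu) = 5623.6593 s
lifetime = N*P = 7192.8721 * 5623.6593 = 4.0450262e+07 s = 468.1743 days
years = 468.1743 / 365.25 = 1.2818 years

1.2818 years


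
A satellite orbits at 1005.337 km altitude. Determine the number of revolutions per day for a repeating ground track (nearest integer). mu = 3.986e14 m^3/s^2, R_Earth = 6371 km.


r = 7.376337e+06 m
T = 2*pi*sqrt(r^3/mu) = 6304.8150 s = 105.0802 min
revs/day = 1440 / 105.0802 = 13.7038
Rounded: 14 revolutions per day

14 revolutions per day


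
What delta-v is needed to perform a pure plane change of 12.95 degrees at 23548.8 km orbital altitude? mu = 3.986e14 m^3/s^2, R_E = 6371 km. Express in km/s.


r = 29919.8000 km = 2.99198e+07 m
V = sqrt(mu/r) = 3649.9701 m/s
di = 12.95 deg = 0.2260201 rad
dV = 2*V*sin(di/2) = 2*3649.9701*sin(0.1130101)
dV = 823.2119 m/s = 0.8232119 km/s

0.8232 km/s


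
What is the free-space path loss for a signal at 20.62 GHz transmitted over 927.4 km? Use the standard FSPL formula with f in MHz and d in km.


f = 20.62 GHz = 20620.0000 MHz
d = 927.4 km
FSPL = 32.44 + 20*log10(20620.0000) + 20*log10(927.4)
FSPL = 32.44 + 86.2858 + 59.3453
FSPL = 178.0711 dB

178.0711 dB


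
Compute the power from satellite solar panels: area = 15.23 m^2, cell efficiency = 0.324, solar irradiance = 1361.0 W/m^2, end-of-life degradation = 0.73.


P = area * eta * S * degradation
P = 15.23 * 0.324 * 1361.0 * 0.73
P = 4902.5937 W

4902.5937 W


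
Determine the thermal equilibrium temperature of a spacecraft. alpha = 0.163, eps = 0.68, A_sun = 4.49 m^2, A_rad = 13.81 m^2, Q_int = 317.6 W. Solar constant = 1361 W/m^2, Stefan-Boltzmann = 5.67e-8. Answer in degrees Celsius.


Numerator = alpha*S*A_sun + Q_int = 0.163*1361*4.49 + 317.6 = 1313.6751 W
Denominator = eps*sigma*A_rad = 0.68*5.67e-8*13.81 = 5.3245836e-07 W/K^4
T^4 = 2.4671884e+09 K^4
T = 222.8695 K = -50.2805 C

-50.2805 degrees Celsius


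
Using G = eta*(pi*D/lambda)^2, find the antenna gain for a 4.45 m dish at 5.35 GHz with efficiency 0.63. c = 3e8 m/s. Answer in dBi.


lambda = c/f = 3e8 / 5.35e+09 = 0.05607477 m
G = eta*(pi*D/lambda)^2 = 0.63*(pi*4.45/0.05607477)^2
G = 39158.4390 (linear)
G = 10*log10(39158.4390) = 45.9283 dBi

45.9283 dBi


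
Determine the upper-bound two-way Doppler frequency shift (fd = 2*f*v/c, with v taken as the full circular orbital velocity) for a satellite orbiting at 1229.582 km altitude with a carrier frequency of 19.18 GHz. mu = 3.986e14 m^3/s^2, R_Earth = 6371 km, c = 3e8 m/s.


r = 7.600582e+06 m
v = sqrt(mu/r) = 7241.7783 m/s (worst-case radial velocity)
f = 19.18 GHz = 1.918e+10 Hz
fd = 2*f*v/c = 2*1.918e+10*7241.7783/3.0e+08
fd = 925982.0468 Hz

925982.0468 Hz


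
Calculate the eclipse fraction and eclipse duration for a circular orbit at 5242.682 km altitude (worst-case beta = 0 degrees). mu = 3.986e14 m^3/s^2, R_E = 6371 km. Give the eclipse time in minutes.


r = 11613.6820 km
T = 207.5940 min
Eclipse fraction = arcsin(R_E/r)/pi = arcsin(6371.0000/11613.6820)/pi
= arcsin(0.5485771)/pi = 0.1848303
Eclipse duration = 0.1848303 * 207.5940 = 38.3697 min

38.3697 minutes


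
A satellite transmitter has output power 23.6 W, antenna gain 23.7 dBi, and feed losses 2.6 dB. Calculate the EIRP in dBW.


Pt = 23.6 W = 13.7291 dBW
EIRP = Pt_dBW + Gt - losses = 13.7291 + 23.7 - 2.6 = 34.8291 dBW

34.8291 dBW


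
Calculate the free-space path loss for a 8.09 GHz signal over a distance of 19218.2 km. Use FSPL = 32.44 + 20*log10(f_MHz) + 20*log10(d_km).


f = 8.09 GHz = 8090.0000 MHz
d = 19218.2 km
FSPL = 32.44 + 20*log10(8090.0000) + 20*log10(19218.2)
FSPL = 32.44 + 78.1590 + 85.6743
FSPL = 196.2732 dB

196.2732 dB


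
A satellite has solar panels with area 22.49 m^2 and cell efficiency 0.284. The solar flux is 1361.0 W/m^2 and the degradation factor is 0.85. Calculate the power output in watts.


P = area * eta * S * degradation
P = 22.49 * 0.284 * 1361.0 * 0.85
P = 7388.9860 W

7388.9860 W


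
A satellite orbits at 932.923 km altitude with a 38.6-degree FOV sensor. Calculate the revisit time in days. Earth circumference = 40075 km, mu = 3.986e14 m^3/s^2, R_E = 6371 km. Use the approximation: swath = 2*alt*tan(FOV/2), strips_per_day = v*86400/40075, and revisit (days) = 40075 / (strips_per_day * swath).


swath = 2*932.923*tan(0.3368485) = 653.4100 km
v = sqrt(mu/r) = 7387.3820 m/s = 7.3874 km/s
strips/day = v*86400/40075 = 7.3874*86400/40075 = 15.9269
coverage/day = strips * swath = 15.9269 * 653.4100 = 10406.7837 km
revisit = 40075 / 10406.7837 = 3.8509 days

3.8509 days


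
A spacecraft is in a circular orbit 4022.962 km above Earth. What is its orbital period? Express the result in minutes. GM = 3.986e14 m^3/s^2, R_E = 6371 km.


r = 10393.9620 km = 1.0393962e+07 m
T = 2*pi*sqrt(r^3/mu) = 2*pi*sqrt(1.1229059e+21 / 3.986e14)
T = 10545.8820 s = 175.7647 min

175.7647 minutes


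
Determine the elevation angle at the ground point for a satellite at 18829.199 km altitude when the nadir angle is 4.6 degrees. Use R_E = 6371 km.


r = R_E + alt = 25200.1990 km
Law of sines in the satellite / Earth-center / ground-point triangle:
  sin(nadir)/R_E = sin(90 + el)/r  =>  cos(el) = (r/R_E)*sin(nadir)
cos(el) = (25200.1990 / 6371.0000) * sin(4.6 deg) = 0.3172232
el = arccos(0.3172232) = 71.5049 deg
(Earth-central angle = 90 - nadir - el = 13.8951 deg)

71.5049 degrees


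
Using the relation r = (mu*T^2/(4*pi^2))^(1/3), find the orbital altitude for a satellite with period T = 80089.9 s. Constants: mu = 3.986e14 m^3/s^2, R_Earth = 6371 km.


T = 80089.9 s
r = (mu*T^2/(4*pi^2))^(1/3) = (3.986e14 * 80089.9^2 / (4*pi^2))^(1/3)
r = 4.0158519e+07 m = 40158.5189 km
alt = r - R_E = 40158.5189 - 6371 = 33787.5189 km

33787.5189 km


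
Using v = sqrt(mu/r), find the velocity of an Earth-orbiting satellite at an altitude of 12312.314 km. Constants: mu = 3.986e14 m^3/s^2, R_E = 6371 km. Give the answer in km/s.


r = R_E + alt = 6371.0 + 12312.314 = 18683.3140 km = 1.8683314e+07 m
v = sqrt(mu/r) = sqrt(3.986e14 / 1.8683314e+07) = 4618.9333 m/s = 4.6189 km/s

4.6189 km/s


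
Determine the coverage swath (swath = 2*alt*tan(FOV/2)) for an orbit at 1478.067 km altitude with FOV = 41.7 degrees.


FOV = 41.7 deg = 0.7278023 rad
swath = 2 * alt * tan(FOV/2) = 2 * 1478.067 * tan(0.3639011)
swath = 2 * 1478.067 * 0.3808633
swath = 1125.8829 km

1125.8829 km


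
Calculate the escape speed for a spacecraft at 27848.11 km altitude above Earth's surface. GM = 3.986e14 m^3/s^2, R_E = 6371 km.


r = 6371.0 + 27848.11 = 34219.1100 km = 3.421911e+07 m
v_esc = sqrt(2*mu/r) = sqrt(2*3.986e14 / 3.421911e+07)
v_esc = 4826.6887 m/s = 4.8267 km/s

4.8267 km/s


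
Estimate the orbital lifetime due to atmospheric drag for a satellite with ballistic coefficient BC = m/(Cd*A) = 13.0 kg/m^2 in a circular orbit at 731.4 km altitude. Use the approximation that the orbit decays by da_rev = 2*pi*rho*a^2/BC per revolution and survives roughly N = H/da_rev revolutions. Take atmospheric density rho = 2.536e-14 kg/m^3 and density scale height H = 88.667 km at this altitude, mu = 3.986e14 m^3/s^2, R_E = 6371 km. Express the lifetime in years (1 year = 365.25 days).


a = R_E + alt = 7102.4000 km = 7.1024e+06 m
da_rev = 2*pi*rho*a^2/BC = 2*pi*2.536e-14*(7.1024e+06)^2/13.0 = 0.618295407 m per revolution
N = H/da_rev = 88667.0000 m / 0.618295407 m = 143405.5614 revolutions
P = 2*pi*sqrt(a^3/mu) = 5956.8808 s
lifetime = N*P = 143405.5614 * 5956.8808 = 8.5424984e+08 s = 9887.1509 days
years = 9887.1509 / 365.25 = 27.0695 years

27.0695 years


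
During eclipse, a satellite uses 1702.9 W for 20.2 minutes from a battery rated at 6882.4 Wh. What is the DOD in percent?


E_used = P * t / 60 = 1702.9 * 20.2 / 60 = 573.3097 Wh
DOD = E_used / E_total * 100 = 573.3097 / 6882.4 * 100
DOD = 8.3301 %

8.3301 %


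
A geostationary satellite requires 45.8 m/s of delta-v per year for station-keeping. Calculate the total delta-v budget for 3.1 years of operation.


dV = rate * years = 45.8 * 3.1
dV = 141.9800 m/s

141.9800 m/s


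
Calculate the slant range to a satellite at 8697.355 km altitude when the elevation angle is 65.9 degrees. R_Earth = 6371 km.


h = 8697.355 km, el = 65.9 deg
d = -R_E*sin(el) + sqrt((R_E*sin(el))^2 + 2*R_E*h + h^2)
d = -6371.0000*sin(1.1502) + sqrt((6371.0000*0.9128342)^2 + 2*6371.0000*8697.355 + 8697.355^2)
d = 9026.4242 km

9026.4242 km


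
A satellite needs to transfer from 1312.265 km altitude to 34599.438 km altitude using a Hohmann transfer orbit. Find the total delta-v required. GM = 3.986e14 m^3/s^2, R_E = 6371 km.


r1 = 7683.2650 km = 7.683265e+06 m
r2 = 40970.4380 km = 4.0970438e+07 m
dv1 = sqrt(mu/r1)*(sqrt(2*r2/(r1+r2)) - 1) = 2144.6343 m/s
dv2 = sqrt(mu/r2)*(1 - sqrt(2*r1/(r1+r2))) = 1366.2042 m/s
total dv = |dv1| + |dv2| = 2144.6343 + 1366.2042 = 3510.8385 m/s = 3.5108 km/s

3.5108 km/s


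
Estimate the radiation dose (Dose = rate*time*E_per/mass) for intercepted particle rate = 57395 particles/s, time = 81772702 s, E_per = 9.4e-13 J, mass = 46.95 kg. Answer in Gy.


Total energy deposited = rate * time * E_per
  = 57395 * 81772702 * 9.4e-13 = 4.4117 J
Dose = E_total / mass = 4.4117 / 46.95
Dose = 0.09396685 Gy

0.0940 Gy


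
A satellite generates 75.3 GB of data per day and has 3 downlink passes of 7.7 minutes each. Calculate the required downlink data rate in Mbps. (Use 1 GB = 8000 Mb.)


total contact time = 3 * 7.7 * 60 = 1386.0000 s
data = 75.3 GB = 602400.0000 Mb
rate = 602400.0000 / 1386.0000 = 434.6320 Mbps

434.6320 Mbps


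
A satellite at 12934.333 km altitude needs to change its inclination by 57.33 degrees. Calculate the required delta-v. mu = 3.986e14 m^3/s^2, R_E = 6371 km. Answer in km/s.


r = 19305.3330 km = 1.9305333e+07 m
V = sqrt(mu/r) = 4543.9129 m/s
di = 57.33 deg = 1.0006 rad
dV = 2*V*sin(di/2) = 2*4543.9129*sin(0.5002986)
dV = 4359.3173 m/s = 4.3593 km/s

4.3593 km/s


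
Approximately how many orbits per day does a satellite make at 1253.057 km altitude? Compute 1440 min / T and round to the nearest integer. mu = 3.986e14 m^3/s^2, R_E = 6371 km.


r = 7.624057e+06 m
T = 2*pi*sqrt(r^3/mu) = 6625.0693 s = 110.4178 min
revs/day = 1440 / 110.4178 = 13.0414
Rounded: 13 revolutions per day

13 revolutions per day


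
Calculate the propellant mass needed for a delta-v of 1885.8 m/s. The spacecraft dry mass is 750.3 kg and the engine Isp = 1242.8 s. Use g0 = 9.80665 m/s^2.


ve = Isp * g0 = 1242.8 * 9.80665 = 12187.704620 m/s
mass ratio = exp(dv/ve) = exp(1885.8/12187.704620) = 1.16734240
m_prop = m_dry * (mr - 1) = 750.3 * (1.16734240 - 1)
m_prop = 125.5570 kg

125.5570 kg


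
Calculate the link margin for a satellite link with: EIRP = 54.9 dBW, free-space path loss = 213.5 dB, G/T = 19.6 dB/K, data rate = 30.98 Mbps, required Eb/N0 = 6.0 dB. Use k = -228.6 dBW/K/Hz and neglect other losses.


C/N0 = EIRP - FSPL + G/T - k = 54.9 - 213.5 + 19.6 - (-228.6)
C/N0 = 89.6000 dB-Hz
R_b = 30.98 Mbps = 3.098e+07 bps -> 10*log10(R_b) = 74.9108 dB-Hz
Eb/N0 = C/N0 - 10*log10(R_b) = 89.6000 - 74.9108 = 14.6892 dB
Margin = Eb/N0 - Eb/N0_req = 14.6892 - 6.0 = 8.6892 dB (link closes)

8.6892 dB


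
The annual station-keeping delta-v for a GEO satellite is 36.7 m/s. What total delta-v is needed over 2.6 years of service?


dV = rate * years = 36.7 * 2.6
dV = 95.4200 m/s

95.4200 m/s


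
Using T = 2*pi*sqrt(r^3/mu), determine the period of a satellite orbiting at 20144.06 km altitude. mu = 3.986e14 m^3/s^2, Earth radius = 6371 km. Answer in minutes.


r = 26515.0600 km = 2.651506e+07 m
T = 2*pi*sqrt(r^3/mu) = 2*pi*sqrt(1.8641371e+22 / 3.986e14)
T = 42968.4950 s = 716.1416 min

716.1416 minutes


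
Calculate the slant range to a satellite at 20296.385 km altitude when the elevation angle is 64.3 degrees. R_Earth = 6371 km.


h = 20296.385 km, el = 64.3 deg
d = -R_E*sin(el) + sqrt((R_E*sin(el))^2 + 2*R_E*h + h^2)
d = -6371.0000*sin(1.1222) + sqrt((6371.0000*0.901077)^2 + 2*6371.0000*20296.385 + 20296.385^2)
d = 20783.1167 km

20783.1167 km


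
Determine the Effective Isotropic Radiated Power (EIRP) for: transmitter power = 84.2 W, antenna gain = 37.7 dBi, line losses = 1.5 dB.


Pt = 84.2 W = 19.2531 dBW
EIRP = Pt_dBW + Gt - losses = 19.2531 + 37.7 - 1.5 = 55.4531 dBW

55.4531 dBW
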